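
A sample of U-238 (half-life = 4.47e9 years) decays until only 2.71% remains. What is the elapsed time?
t = t½ × log₂(N₀/N) = 2.327e10 years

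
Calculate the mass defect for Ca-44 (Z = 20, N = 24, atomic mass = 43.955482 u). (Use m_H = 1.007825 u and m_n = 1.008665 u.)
Δm = Z·m_H + N·m_n − M = 0.409 u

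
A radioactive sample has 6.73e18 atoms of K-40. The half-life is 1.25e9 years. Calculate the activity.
A = λN = 3.732e9 decays/year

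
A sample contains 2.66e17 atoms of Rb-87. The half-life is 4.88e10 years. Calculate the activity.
A = λN = 3.778e6 decays/year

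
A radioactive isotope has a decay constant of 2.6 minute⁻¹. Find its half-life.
t½ = ln(2)/λ = 0.2666 minutes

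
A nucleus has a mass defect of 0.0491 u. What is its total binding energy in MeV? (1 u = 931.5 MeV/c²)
B.E. = Δm × 931.5 = 45.74 MeV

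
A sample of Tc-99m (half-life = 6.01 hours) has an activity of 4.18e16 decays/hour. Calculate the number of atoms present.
N = A/λ = 3.624e17 atoms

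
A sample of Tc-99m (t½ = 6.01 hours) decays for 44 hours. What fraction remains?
N/N₀ = (1/2)^(t/t½) = 0.006253 = 0.625%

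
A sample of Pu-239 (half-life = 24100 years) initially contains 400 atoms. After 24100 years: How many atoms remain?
N = N₀(1/2)^(t/t½) = 200 atoms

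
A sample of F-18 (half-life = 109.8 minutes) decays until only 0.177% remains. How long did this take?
t = t½ × log₂(N₀/N) = 1004 minutes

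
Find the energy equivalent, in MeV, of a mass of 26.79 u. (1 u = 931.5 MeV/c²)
E = mc² = 24950 MeV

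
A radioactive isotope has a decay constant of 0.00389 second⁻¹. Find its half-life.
t½ = ln(2)/λ = 178.2 seconds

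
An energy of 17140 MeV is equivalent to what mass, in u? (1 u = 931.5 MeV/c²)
m = E/c² = 18.4 u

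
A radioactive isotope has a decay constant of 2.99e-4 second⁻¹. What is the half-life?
t½ = ln(2)/λ = 2318 seconds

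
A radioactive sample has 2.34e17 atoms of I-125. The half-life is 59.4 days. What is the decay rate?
A = λN = 2.731e15 decays/day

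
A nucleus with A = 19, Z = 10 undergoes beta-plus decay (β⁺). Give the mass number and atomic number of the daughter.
Daughter: A = 19, Z = 9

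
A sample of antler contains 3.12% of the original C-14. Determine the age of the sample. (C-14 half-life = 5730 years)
Age = t½ × log₂(1/ratio) = 28660 years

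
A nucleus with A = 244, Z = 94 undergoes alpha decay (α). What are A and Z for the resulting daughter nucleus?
Daughter: A = 240, Z = 92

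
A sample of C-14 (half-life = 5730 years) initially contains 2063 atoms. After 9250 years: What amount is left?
N = N₀(1/2)^(t/t½) = 673.8 atoms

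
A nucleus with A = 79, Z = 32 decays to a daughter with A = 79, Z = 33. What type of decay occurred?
ΔA = 0, ΔZ = +1 ⇒ beta-minus decay (β⁻)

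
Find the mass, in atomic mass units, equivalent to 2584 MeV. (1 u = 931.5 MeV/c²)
m = E/c² = 2.774 u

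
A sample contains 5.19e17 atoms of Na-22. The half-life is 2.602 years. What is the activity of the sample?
A = λN = 1.383e17 decays/year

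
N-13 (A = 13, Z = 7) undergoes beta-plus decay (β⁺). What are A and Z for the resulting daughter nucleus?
Daughter: A = 13, Z = 6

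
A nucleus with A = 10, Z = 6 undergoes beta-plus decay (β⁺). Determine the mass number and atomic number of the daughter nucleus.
Daughter: A = 10, Z = 5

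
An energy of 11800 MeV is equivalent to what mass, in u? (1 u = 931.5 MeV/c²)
m = E/c² = 12.67 u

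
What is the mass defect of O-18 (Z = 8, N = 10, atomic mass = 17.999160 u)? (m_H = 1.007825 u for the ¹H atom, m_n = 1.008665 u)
Δm = Z·m_H + N·m_n − M = 0.1501 u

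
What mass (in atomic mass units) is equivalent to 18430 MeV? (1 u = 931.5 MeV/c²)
m = E/c² = 19.79 u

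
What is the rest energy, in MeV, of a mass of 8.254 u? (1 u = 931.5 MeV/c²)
E = mc² = 7689 MeV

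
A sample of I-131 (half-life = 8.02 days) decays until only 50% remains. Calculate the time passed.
t = t½ × log₂(N₀/N) = 8.02 days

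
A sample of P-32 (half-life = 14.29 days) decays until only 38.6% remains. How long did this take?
t = t½ × log₂(N₀/N) = 19.62 days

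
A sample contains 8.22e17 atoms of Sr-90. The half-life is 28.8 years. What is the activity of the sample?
A = λN = 1.978e16 decays/year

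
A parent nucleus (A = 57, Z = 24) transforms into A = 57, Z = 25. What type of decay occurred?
ΔA = 0, ΔZ = +1 ⇒ beta-minus decay (β⁻)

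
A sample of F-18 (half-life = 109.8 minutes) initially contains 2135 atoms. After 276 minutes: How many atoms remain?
N = N₀(1/2)^(t/t½) = 373.9 atoms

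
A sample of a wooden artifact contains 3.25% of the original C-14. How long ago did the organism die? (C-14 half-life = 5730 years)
Age = t½ × log₂(1/ratio) = 28330 years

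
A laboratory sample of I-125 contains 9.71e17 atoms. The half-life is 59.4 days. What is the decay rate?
A = λN = 1.133e16 decays/day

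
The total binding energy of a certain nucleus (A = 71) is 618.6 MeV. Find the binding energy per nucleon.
B.E./A = 618.6/71 = 8.713 MeV/nucleon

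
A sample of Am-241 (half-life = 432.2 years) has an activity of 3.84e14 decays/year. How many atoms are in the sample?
N = A/λ = 2.394e17 atoms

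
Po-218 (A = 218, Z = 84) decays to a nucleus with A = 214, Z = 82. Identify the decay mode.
ΔA = -4, ΔZ = -2 ⇒ alpha decay (α)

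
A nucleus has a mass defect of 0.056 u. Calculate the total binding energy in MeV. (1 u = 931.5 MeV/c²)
B.E. = Δm × 931.5 = 52.16 MeV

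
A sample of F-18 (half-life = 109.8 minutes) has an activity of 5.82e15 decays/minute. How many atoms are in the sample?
N = A/λ = 9.219e17 atoms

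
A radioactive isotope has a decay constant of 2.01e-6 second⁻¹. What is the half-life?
t½ = ln(2)/λ = 3.448e5 seconds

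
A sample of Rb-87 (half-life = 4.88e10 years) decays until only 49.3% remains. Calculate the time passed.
t = t½ × log₂(N₀/N) = 4.979e10 years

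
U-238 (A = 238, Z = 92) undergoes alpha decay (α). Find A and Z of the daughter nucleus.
Daughter: A = 234, Z = 90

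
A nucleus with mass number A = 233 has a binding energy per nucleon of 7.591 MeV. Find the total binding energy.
B.E. = 7.591 × 233 = 1769 MeV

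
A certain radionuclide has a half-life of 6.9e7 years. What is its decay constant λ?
λ = ln(2)/t½ = 1.005e-8 year⁻¹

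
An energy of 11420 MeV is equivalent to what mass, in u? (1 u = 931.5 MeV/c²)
m = E/c² = 12.26 u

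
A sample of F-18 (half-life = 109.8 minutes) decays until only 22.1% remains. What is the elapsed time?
t = t½ × log₂(N₀/N) = 239.1 minutes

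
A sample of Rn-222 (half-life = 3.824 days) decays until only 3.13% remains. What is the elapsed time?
t = t½ × log₂(N₀/N) = 19.11 days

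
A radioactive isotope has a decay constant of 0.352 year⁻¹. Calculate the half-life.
t½ = ln(2)/λ = 1.969 years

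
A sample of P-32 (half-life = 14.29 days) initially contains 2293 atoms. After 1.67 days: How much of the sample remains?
N = N₀(1/2)^(t/t½) = 2115 atoms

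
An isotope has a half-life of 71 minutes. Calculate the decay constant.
λ = ln(2)/t½ = 0.009763 minute⁻¹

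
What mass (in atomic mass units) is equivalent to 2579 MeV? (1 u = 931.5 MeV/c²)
m = E/c² = 2.769 u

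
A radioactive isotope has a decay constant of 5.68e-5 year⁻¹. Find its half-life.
t½ = ln(2)/λ = 12200 years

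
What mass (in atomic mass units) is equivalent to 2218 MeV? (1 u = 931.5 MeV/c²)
m = E/c² = 2.381 u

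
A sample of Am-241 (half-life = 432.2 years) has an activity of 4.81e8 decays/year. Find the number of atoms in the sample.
N = A/λ = 2.999e11 atoms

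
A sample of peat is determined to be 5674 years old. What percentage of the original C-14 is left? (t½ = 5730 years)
N/N₀ = (1/2)^(t/t½) = 0.5034 = 50.3%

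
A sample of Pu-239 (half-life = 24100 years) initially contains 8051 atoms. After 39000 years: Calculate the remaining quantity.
N = N₀(1/2)^(t/t½) = 2622 atoms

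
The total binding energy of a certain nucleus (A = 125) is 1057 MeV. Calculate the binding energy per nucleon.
B.E./A = 1057/125 = 8.456 MeV/nucleon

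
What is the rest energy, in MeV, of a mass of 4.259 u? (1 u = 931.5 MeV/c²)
E = mc² = 3967 MeV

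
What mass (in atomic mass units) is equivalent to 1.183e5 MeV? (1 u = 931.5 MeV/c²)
m = E/c² = 127 u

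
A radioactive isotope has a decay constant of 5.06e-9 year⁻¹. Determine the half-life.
t½ = ln(2)/λ = 1.37e8 years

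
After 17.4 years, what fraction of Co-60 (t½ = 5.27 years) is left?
N/N₀ = (1/2)^(t/t½) = 0.1014 = 10.1%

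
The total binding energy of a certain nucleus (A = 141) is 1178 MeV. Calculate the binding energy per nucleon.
B.E./A = 1178/141 = 8.355 MeV/nucleon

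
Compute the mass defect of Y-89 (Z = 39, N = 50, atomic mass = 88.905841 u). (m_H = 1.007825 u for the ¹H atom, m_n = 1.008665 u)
Δm = Z·m_H + N·m_n − M = 0.8326 u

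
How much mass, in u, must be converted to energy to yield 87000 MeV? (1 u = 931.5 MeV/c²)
m = E/c² = 93.4 u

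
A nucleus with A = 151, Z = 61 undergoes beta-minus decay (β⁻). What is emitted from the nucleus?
β⁻: electron (e⁻) + antineutrino (ν̄ₑ)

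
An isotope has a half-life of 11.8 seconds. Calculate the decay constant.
λ = ln(2)/t½ = 0.05874 second⁻¹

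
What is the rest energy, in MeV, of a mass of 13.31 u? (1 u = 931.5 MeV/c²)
E = mc² = 12400 MeV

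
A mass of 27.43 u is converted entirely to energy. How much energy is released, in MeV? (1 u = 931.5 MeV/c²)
E = mc² = 25550 MeV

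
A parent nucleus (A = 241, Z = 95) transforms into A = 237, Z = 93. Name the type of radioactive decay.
ΔA = -4, ΔZ = -2 ⇒ alpha decay (α)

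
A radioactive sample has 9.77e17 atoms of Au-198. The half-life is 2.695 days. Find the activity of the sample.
A = λN = 2.513e17 decays/day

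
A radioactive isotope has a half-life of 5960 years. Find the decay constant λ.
λ = ln(2)/t½ = 1.163e-4 year⁻¹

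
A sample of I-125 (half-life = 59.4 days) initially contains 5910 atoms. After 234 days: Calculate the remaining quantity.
N = N₀(1/2)^(t/t½) = 385.2 atoms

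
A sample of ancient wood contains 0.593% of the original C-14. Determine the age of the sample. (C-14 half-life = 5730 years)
Age = t½ × log₂(1/ratio) = 42390 years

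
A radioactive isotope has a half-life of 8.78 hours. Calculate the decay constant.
λ = ln(2)/t½ = 0.07895 hour⁻¹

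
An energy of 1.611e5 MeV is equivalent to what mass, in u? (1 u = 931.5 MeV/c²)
m = E/c² = 172.9 u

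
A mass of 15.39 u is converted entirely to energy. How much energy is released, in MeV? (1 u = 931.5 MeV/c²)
E = mc² = 14340 MeV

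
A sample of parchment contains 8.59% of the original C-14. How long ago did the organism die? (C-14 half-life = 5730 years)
Age = t½ × log₂(1/ratio) = 20290 years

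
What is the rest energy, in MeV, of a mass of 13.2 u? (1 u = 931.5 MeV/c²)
E = mc² = 12300 MeV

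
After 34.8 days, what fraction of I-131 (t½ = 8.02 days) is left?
N/N₀ = (1/2)^(t/t½) = 0.04941 = 4.94%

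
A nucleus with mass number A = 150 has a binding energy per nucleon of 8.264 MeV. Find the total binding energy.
B.E. = 8.264 × 150 = 1240 MeV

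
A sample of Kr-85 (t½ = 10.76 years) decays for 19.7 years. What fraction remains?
N/N₀ = (1/2)^(t/t½) = 0.2811 = 28.1%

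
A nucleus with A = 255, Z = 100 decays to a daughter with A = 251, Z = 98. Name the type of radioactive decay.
ΔA = -4, ΔZ = -2 ⇒ alpha decay (α)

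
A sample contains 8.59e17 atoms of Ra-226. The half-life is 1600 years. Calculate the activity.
A = λN = 3.721e14 decays/year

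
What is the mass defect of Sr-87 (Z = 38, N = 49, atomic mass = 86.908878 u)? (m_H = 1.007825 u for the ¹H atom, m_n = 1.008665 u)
Δm = Z·m_H + N·m_n − M = 0.8131 u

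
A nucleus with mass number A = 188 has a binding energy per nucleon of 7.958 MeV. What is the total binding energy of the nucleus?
B.E. = 7.958 × 188 = 1496 MeV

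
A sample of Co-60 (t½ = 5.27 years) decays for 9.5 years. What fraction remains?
N/N₀ = (1/2)^(t/t½) = 0.2866 = 28.7%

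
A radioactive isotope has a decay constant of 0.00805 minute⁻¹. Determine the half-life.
t½ = ln(2)/λ = 86.11 minutes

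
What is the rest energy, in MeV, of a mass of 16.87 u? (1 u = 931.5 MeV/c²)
E = mc² = 15710 MeV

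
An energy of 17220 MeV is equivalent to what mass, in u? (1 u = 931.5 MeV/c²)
m = E/c² = 18.49 u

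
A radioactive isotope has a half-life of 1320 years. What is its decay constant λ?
λ = ln(2)/t½ = 5.251e-4 year⁻¹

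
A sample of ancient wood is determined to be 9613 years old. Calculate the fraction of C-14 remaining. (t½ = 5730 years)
N/N₀ = (1/2)^(t/t½) = 0.3126 = 31.3%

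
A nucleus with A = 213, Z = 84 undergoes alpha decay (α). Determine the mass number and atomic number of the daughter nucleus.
Daughter: A = 209, Z = 82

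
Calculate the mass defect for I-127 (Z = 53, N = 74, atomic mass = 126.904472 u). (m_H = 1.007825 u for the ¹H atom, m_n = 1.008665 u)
Δm = Z·m_H + N·m_n − M = 1.151 u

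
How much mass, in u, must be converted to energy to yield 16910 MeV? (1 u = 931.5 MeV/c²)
m = E/c² = 18.15 u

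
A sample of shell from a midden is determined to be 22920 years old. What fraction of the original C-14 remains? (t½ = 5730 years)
N/N₀ = (1/2)^(t/t½) = 0.0625 = 6.25%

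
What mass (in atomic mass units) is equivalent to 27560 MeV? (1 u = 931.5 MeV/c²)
m = E/c² = 29.59 u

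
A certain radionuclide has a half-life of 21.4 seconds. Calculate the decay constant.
λ = ln(2)/t½ = 0.03239 second⁻¹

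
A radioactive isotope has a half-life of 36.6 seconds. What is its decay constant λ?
λ = ln(2)/t½ = 0.01894 second⁻¹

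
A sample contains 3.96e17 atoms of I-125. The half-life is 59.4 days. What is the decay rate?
A = λN = 4.621e15 decays/day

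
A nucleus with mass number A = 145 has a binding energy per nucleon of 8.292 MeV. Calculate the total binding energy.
B.E. = 8.292 × 145 = 1202 MeV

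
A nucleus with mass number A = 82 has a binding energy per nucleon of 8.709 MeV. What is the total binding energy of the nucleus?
B.E. = 8.709 × 82 = 714.1 MeV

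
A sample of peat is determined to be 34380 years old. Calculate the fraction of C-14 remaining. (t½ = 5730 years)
N/N₀ = (1/2)^(t/t½) = 0.01562 = 1.56%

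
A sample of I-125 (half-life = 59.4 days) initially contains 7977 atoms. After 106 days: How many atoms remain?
N = N₀(1/2)^(t/t½) = 2316 atoms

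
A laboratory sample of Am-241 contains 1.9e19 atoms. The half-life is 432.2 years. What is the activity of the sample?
A = λN = 3.047e16 decays/year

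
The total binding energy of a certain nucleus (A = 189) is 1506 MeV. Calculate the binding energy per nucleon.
B.E./A = 1506/189 = 7.968 MeV/nucleon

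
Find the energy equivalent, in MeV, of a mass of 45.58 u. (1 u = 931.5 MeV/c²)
E = mc² = 42460 MeV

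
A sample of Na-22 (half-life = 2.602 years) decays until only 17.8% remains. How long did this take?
t = t½ × log₂(N₀/N) = 6.479 years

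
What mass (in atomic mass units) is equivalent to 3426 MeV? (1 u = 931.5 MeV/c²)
m = E/c² = 3.678 u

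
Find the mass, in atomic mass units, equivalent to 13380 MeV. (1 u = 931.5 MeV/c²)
m = E/c² = 14.36 u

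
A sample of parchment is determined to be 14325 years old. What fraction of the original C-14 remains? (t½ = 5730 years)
N/N₀ = (1/2)^(t/t½) = 0.1768 = 17.7%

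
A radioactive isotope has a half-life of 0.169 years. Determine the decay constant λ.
λ = ln(2)/t½ = 4.101 year⁻¹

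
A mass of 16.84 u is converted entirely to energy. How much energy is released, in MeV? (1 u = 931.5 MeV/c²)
E = mc² = 15690 MeV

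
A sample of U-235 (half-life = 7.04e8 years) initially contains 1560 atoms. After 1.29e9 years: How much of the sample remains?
N = N₀(1/2)^(t/t½) = 438 atoms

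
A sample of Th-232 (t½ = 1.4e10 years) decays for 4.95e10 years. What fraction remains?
N/N₀ = (1/2)^(t/t½) = 0.08623 = 8.62%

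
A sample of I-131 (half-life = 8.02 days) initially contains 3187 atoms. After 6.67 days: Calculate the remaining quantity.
N = N₀(1/2)^(t/t½) = 1791 atoms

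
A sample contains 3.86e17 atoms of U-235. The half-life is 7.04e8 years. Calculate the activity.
A = λN = 3.8e8 decays/year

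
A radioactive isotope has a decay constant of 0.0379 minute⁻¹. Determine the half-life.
t½ = ln(2)/λ = 18.29 minutes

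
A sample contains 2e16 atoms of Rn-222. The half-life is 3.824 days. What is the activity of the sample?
A = λN = 3.625e15 decays/day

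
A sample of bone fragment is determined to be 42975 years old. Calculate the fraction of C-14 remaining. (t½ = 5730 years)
N/N₀ = (1/2)^(t/t½) = 0.005524 = 0.552%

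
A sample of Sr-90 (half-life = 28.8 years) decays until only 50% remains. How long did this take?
t = t½ × log₂(N₀/N) = 28.8 years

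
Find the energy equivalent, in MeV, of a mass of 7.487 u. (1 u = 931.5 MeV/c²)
E = mc² = 6974 MeV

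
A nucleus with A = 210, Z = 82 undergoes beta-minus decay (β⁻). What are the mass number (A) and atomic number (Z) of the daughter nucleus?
Daughter: A = 210, Z = 83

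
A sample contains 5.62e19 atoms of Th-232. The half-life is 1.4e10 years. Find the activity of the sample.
A = λN = 2.782e9 decays/year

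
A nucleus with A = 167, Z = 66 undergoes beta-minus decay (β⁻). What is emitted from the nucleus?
β⁻: electron (e⁻) + antineutrino (ν̄ₑ)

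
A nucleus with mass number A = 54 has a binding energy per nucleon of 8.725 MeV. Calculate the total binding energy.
B.E. = 8.725 × 54 = 471.1 MeV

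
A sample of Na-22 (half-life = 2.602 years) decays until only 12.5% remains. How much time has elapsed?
t = t½ × log₂(N₀/N) = 7.806 years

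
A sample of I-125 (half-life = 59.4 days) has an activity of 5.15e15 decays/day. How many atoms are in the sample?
N = A/λ = 4.413e17 atoms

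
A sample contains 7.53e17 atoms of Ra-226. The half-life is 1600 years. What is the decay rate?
A = λN = 3.262e14 decays/year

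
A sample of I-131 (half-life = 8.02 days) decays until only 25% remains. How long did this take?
t = t½ × log₂(N₀/N) = 16.04 days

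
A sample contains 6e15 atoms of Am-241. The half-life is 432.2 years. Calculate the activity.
A = λN = 9.623e12 decays/year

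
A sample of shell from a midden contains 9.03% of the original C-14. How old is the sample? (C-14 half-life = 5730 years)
Age = t½ × log₂(1/ratio) = 19880 years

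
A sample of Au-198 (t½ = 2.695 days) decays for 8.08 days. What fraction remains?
N/N₀ = (1/2)^(t/t½) = 0.1252 = 12.5%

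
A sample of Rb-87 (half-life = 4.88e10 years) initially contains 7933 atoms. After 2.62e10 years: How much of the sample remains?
N = N₀(1/2)^(t/t½) = 5468 atoms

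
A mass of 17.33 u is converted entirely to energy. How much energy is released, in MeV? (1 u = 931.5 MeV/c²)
E = mc² = 16140 MeV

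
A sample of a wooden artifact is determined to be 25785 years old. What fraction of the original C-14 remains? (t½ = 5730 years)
N/N₀ = (1/2)^(t/t½) = 0.04419 = 4.42%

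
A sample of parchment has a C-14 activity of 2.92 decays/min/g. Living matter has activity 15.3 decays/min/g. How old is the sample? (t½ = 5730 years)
Age = t½ × log₂(A₀/A) = 13690 years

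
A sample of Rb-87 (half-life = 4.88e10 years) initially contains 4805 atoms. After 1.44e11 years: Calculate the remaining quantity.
N = N₀(1/2)^(t/t½) = 621.5 atoms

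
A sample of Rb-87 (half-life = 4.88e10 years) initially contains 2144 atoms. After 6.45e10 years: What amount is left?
N = N₀(1/2)^(t/t½) = 857.7 atoms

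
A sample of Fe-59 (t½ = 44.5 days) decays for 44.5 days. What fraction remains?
N/N₀ = (1/2)^(t/t½) = 0.5 = 50%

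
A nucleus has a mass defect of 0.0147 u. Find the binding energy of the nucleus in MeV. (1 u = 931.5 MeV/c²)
B.E. = Δm × 931.5 = 13.69 MeV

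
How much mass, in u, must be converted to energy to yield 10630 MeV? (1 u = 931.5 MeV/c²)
m = E/c² = 11.41 u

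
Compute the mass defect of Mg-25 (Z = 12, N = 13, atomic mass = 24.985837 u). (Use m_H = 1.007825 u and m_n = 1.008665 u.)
Δm = Z·m_H + N·m_n − M = 0.2207 u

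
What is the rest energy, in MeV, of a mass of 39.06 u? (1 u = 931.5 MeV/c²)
E = mc² = 36380 MeV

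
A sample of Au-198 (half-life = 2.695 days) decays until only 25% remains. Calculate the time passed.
t = t½ × log₂(N₀/N) = 5.39 days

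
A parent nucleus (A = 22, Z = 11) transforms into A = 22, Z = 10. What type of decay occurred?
ΔA = 0, ΔZ = -1 ⇒ beta-plus decay (β⁺) or electron capture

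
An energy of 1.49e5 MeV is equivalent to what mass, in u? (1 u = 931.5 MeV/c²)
m = E/c² = 160 u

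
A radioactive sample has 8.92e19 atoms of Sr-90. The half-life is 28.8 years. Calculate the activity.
A = λN = 2.147e18 decays/year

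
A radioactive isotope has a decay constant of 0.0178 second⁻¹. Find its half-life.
t½ = ln(2)/λ = 38.94 seconds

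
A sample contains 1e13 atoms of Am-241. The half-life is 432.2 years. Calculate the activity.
A = λN = 1.604e10 decays/year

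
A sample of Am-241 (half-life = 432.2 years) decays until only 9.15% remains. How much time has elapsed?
t = t½ × log₂(N₀/N) = 1491 years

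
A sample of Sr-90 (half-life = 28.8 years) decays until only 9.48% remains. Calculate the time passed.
t = t½ × log₂(N₀/N) = 97.89 years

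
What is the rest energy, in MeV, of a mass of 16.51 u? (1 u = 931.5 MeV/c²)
E = mc² = 15380 MeV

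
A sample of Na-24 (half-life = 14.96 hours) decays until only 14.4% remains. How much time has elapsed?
t = t½ × log₂(N₀/N) = 41.83 hours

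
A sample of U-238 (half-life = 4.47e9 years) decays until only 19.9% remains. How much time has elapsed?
t = t½ × log₂(N₀/N) = 1.041e10 years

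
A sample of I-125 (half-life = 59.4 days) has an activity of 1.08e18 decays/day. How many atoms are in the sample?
N = A/λ = 9.255e19 atoms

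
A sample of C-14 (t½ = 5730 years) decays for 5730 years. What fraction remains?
N/N₀ = (1/2)^(t/t½) = 0.5 = 50%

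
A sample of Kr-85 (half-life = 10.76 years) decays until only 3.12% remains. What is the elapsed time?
t = t½ × log₂(N₀/N) = 53.82 years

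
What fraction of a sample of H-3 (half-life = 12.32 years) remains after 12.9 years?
N/N₀ = (1/2)^(t/t½) = 0.4839 = 48.4%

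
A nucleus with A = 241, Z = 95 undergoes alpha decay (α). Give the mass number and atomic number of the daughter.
Daughter: A = 237, Z = 93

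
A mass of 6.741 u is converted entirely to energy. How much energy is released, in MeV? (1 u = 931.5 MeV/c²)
E = mc² = 6279 MeV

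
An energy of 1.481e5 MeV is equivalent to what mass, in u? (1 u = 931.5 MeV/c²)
m = E/c² = 159 u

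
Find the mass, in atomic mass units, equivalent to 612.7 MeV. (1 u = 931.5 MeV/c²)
m = E/c² = 0.6578 u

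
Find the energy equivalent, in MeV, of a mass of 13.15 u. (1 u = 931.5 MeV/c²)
E = mc² = 12250 MeV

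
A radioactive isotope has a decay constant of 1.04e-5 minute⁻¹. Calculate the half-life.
t½ = ln(2)/λ = 66650 minutes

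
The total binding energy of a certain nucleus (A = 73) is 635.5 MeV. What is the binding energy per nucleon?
B.E./A = 635.5/73 = 8.705 MeV/nucleon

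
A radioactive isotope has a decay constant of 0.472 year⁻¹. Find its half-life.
t½ = ln(2)/λ = 1.469 years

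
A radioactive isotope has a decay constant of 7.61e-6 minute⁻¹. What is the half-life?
t½ = ln(2)/λ = 91080 minutes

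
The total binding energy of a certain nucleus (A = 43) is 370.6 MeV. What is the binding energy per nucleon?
B.E./A = 370.6/43 = 8.619 MeV/nucleon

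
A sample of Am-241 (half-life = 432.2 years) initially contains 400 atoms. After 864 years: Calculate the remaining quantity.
N = N₀(1/2)^(t/t½) = 100.1 atoms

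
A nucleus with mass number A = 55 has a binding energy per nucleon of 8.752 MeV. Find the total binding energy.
B.E. = 8.752 × 55 = 481.4 MeV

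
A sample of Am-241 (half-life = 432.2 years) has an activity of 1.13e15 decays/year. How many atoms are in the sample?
N = A/λ = 7.046e17 atoms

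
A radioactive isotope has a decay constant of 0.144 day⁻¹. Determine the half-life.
t½ = ln(2)/λ = 4.814 days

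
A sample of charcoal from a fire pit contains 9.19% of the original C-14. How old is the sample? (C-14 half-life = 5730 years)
Age = t½ × log₂(1/ratio) = 19730 years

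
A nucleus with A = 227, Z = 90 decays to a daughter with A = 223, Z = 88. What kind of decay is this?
ΔA = -4, ΔZ = -2 ⇒ alpha decay (α)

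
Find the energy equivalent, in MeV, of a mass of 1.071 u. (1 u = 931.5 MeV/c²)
E = mc² = 997.6 MeV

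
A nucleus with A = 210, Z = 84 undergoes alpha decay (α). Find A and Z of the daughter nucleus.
Daughter: A = 206, Z = 82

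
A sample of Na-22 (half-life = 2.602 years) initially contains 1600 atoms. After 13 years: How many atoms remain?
N = N₀(1/2)^(t/t½) = 50.13 atoms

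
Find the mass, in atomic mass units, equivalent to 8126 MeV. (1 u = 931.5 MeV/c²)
m = E/c² = 8.724 u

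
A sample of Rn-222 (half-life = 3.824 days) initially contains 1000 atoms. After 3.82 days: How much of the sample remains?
N = N₀(1/2)^(t/t½) = 500.4 atoms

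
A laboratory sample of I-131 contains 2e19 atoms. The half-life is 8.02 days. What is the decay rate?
A = λN = 1.729e18 decays/day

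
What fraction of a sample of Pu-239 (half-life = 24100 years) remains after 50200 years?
N/N₀ = (1/2)^(t/t½) = 0.236 = 23.6%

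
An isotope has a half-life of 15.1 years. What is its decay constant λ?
λ = ln(2)/t½ = 0.0459 year⁻¹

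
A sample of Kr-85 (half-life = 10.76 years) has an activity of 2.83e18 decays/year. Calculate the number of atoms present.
N = A/λ = 4.393e19 atoms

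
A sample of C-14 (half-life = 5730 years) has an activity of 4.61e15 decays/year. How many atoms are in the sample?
N = A/λ = 3.811e19 atoms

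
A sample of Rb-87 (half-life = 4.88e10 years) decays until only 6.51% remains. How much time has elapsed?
t = t½ × log₂(N₀/N) = 1.923e11 years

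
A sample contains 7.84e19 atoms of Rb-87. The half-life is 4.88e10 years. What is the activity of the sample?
A = λN = 1.114e9 decays/year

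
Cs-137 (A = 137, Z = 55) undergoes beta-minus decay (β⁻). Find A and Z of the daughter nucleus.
Daughter: A = 137, Z = 56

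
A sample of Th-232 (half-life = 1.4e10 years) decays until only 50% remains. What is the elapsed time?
t = t½ × log₂(N₀/N) = 1.4e10 years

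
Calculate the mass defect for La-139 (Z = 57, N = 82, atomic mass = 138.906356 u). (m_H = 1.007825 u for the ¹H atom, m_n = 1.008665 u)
Δm = Z·m_H + N·m_n − M = 1.25 u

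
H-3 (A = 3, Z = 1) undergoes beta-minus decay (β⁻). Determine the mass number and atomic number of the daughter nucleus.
Daughter: A = 3, Z = 2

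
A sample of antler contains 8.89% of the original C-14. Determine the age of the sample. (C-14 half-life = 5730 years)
Age = t½ × log₂(1/ratio) = 20010 years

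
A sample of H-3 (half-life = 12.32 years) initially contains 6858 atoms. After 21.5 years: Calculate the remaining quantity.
N = N₀(1/2)^(t/t½) = 2046 atoms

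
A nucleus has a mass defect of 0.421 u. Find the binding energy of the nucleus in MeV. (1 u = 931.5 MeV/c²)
B.E. = Δm × 931.5 = 392.2 MeV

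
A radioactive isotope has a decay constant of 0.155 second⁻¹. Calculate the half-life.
t½ = ln(2)/λ = 4.472 seconds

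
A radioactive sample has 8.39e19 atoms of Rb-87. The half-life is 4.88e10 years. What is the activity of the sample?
A = λN = 1.192e9 decays/year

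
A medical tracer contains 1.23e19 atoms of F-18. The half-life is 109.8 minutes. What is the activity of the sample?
A = λN = 7.765e16 decays/minute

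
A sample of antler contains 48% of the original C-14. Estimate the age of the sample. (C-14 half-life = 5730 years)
Age = t½ × log₂(1/ratio) = 6067 years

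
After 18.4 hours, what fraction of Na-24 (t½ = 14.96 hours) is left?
N/N₀ = (1/2)^(t/t½) = 0.4263 = 42.6%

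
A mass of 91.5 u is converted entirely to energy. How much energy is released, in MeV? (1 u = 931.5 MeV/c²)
E = mc² = 85230 MeV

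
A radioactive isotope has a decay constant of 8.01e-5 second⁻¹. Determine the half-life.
t½ = ln(2)/λ = 8654 seconds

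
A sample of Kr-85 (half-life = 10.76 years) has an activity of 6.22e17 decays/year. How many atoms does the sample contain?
N = A/λ = 9.656e18 atoms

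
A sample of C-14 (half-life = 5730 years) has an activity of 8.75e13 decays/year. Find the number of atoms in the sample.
N = A/λ = 7.233e17 atoms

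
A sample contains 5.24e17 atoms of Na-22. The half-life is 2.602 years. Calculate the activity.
A = λN = 1.396e17 decays/year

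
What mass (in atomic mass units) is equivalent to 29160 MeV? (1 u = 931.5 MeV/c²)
m = E/c² = 31.3 u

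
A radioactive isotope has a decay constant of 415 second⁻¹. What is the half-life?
t½ = ln(2)/λ = 0.00167 seconds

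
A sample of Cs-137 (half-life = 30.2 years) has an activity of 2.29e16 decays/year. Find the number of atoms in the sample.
N = A/λ = 9.977e17 atoms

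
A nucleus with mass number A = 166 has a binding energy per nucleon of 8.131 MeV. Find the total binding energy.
B.E. = 8.131 × 166 = 1350 MeV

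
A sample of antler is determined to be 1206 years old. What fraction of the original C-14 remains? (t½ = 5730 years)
N/N₀ = (1/2)^(t/t½) = 0.8643 = 86.4%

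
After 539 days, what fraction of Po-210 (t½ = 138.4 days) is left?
N/N₀ = (1/2)^(t/t½) = 0.06724 = 6.72%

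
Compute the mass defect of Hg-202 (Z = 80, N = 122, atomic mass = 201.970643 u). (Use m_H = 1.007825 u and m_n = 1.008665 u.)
Δm = Z·m_H + N·m_n − M = 1.712 u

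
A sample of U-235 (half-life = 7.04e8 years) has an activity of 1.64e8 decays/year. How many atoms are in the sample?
N = A/λ = 1.666e17 atoms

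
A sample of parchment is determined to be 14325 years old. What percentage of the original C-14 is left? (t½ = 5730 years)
N/N₀ = (1/2)^(t/t½) = 0.1768 = 17.7%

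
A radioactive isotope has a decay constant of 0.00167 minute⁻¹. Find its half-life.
t½ = ln(2)/λ = 415.1 minutes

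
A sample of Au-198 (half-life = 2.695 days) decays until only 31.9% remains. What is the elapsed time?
t = t½ × log₂(N₀/N) = 4.442 days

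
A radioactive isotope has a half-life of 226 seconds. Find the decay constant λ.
λ = ln(2)/t½ = 0.003067 second⁻¹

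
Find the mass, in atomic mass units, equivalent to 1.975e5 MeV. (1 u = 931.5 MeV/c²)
m = E/c² = 212 u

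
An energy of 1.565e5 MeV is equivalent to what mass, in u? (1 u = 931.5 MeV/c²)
m = E/c² = 168 u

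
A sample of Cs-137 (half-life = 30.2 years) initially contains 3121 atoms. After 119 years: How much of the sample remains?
N = N₀(1/2)^(t/t½) = 203.3 atoms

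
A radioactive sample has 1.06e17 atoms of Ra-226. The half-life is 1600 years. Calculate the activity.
A = λN = 4.592e13 decays/year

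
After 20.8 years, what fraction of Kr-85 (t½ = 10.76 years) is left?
N/N₀ = (1/2)^(t/t½) = 0.2619 = 26.2%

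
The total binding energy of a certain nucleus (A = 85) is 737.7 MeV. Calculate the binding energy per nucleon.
B.E./A = 737.7/85 = 8.679 MeV/nucleon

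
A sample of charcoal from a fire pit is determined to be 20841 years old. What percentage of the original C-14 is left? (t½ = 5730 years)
N/N₀ = (1/2)^(t/t½) = 0.08037 = 8.04%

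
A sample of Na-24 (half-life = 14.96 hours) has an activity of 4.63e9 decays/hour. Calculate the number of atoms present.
N = A/λ = 9.993e10 atoms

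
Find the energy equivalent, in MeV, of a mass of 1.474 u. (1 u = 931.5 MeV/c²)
E = mc² = 1373 MeV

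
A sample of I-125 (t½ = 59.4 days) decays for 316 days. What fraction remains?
N/N₀ = (1/2)^(t/t½) = 0.02504 = 2.5%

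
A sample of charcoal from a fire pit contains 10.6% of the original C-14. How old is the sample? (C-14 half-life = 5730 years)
Age = t½ × log₂(1/ratio) = 18550 years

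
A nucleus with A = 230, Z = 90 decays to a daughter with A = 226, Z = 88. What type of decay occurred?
ΔA = -4, ΔZ = -2 ⇒ alpha decay (α)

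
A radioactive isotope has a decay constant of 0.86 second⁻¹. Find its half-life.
t½ = ln(2)/λ = 0.806 seconds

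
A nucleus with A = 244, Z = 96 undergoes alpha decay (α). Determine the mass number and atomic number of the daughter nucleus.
Daughter: A = 240, Z = 94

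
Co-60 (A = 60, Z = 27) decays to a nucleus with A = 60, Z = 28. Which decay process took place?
ΔA = 0, ΔZ = +1 ⇒ beta-minus decay (β⁻)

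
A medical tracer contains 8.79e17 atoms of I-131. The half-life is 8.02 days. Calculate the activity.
A = λN = 7.597e16 decays/day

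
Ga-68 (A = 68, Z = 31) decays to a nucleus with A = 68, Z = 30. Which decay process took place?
ΔA = 0, ΔZ = -1 ⇒ beta-plus decay (β⁺) or electron capture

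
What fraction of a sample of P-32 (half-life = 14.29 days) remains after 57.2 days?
N/N₀ = (1/2)^(t/t½) = 0.06238 = 6.24%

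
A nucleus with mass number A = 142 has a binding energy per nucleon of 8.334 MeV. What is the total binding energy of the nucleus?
B.E. = 8.334 × 142 = 1183 MeV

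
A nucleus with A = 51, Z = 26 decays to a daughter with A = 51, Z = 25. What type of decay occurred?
ΔA = 0, ΔZ = -1 ⇒ beta-plus decay (β⁺) or electron capture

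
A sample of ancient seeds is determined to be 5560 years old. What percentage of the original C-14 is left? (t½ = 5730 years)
N/N₀ = (1/2)^(t/t½) = 0.5104 = 51%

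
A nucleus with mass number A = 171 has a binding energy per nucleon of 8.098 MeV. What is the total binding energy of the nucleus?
B.E. = 8.098 × 171 = 1385 MeV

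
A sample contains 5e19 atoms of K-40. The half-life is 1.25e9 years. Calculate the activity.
A = λN = 2.773e10 decays/year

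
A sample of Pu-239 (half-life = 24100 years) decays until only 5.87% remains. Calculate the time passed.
t = t½ × log₂(N₀/N) = 98580 years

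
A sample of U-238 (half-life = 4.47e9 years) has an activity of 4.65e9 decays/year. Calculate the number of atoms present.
N = A/λ = 2.999e19 atoms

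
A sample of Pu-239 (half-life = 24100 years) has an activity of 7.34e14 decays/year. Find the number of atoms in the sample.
N = A/λ = 2.552e19 atoms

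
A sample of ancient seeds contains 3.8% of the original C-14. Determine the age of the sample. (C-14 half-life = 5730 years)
Age = t½ × log₂(1/ratio) = 27030 years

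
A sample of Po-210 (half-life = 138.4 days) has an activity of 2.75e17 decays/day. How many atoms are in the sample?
N = A/λ = 5.491e19 atoms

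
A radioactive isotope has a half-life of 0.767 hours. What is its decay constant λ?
λ = ln(2)/t½ = 0.9037 hour⁻¹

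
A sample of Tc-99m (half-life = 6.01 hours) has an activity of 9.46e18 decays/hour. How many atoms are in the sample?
N = A/λ = 8.202e19 atoms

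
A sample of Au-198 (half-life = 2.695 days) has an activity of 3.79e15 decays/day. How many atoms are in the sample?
N = A/λ = 1.474e16 atoms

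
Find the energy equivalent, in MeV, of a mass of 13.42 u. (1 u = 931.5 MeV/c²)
E = mc² = 12500 MeV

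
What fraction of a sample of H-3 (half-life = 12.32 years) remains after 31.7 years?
N/N₀ = (1/2)^(t/t½) = 0.168 = 16.8%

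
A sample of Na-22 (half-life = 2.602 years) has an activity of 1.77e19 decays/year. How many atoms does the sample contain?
N = A/λ = 6.644e19 atoms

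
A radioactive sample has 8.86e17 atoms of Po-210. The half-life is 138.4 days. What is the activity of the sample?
A = λN = 4.437e15 decays/day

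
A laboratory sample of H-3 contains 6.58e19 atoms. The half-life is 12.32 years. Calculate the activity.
A = λN = 3.702e18 decays/year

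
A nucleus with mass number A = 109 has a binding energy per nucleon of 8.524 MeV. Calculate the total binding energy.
B.E. = 8.524 × 109 = 929.1 MeV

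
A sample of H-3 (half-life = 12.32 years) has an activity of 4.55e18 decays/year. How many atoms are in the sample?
N = A/λ = 8.087e19 atoms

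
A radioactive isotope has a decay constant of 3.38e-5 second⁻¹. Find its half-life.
t½ = ln(2)/λ = 20510 seconds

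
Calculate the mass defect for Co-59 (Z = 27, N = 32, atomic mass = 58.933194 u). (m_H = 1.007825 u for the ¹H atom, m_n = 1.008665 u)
Δm = Z·m_H + N·m_n − M = 0.5554 u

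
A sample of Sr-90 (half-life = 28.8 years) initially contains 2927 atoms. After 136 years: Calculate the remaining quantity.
N = N₀(1/2)^(t/t½) = 110.9 atoms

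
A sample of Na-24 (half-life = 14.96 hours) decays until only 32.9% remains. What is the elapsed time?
t = t½ × log₂(N₀/N) = 23.99 hours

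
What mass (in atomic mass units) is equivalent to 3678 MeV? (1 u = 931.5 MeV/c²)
m = E/c² = 3.948 u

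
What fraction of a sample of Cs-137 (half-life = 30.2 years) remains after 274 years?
N/N₀ = (1/2)^(t/t½) = 0.001857 = 0.186%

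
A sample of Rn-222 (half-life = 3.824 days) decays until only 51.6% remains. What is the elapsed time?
t = t½ × log₂(N₀/N) = 3.65 days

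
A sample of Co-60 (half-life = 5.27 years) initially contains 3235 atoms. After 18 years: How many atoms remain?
N = N₀(1/2)^(t/t½) = 303.2 atoms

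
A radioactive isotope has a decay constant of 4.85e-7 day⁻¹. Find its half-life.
t½ = ln(2)/λ = 1.429e6 days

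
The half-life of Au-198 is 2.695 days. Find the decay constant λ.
λ = ln(2)/t½ = 0.2572 day⁻¹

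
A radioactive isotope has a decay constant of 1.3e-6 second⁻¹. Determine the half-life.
t½ = ln(2)/λ = 5.332e5 seconds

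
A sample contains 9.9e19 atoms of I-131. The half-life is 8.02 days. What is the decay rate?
A = λN = 8.556e18 decays/day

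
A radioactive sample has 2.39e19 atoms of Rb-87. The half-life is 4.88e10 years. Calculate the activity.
A = λN = 3.395e8 decays/year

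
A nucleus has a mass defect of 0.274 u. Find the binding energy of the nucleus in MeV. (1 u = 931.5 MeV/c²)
B.E. = Δm × 931.5 = 255.2 MeV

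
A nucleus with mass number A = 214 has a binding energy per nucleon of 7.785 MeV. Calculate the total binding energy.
B.E. = 7.785 × 214 = 1666 MeV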